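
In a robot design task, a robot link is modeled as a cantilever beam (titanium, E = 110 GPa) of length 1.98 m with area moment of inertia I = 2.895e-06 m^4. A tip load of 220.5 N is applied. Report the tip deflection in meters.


delta = F*L^3/(3*E*I) = 220.5*1.98^3/(3*1.100e+11*2.895e-06)
      = 1711.607436/955350 = 0.0018

0.0018 m


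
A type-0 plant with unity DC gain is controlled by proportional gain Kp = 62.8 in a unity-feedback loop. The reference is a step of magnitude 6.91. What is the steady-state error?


e_ss = R/(1 + Kp) = 6.91/(1 + 62.8) = 6.91/63.8000 = 0.1083

0.1083


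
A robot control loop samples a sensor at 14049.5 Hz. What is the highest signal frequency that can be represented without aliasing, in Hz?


f_max = f_s/2 = 14049.5/2 = 7024.7500

7024.7500 Hz


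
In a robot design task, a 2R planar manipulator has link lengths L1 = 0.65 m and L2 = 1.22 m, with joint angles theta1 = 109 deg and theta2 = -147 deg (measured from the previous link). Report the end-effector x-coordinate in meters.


x = L1*cos(th1) + L2*cos(th1+th2) = 0.65*cos(109 deg) + 1.22*cos(-38 deg) = 0.7498

0.7498 m


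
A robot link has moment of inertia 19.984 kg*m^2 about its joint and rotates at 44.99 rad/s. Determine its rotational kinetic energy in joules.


KE = (1/2)*I*omega^2 = 0.5*19.984*44.99^2 = 20224.8082

20224.8082 J


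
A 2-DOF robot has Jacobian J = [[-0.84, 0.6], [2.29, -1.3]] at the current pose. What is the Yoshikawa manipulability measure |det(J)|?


det(J) = -0.84*-1.3 - (0.6)*(2.29) = -0.2820
|det(J)| = 0.2820

0.2820


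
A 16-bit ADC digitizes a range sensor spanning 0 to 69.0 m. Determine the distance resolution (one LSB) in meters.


res = range / 2^n = 69.0/2^16 = 69.0/65536 = 0.0011

0.0011 m


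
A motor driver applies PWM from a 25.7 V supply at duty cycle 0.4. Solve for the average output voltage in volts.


V_avg = V_supply * D = 25.7*0.4 = 10.2800

10.2800 V


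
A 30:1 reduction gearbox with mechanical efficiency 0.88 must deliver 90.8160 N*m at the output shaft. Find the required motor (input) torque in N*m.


tau_in = tau_out / (N * eta) = 90.8160 / (30 * 0.88) = 3.4400

3.4400 N*m


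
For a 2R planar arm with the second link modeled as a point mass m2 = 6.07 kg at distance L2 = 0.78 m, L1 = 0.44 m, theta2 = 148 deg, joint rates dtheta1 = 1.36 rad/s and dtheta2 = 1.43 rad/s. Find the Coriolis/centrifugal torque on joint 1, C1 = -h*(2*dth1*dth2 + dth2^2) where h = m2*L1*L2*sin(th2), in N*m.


h = m2*L1*L2*sin(th2) = 6.07*0.44*0.78*sin(148 deg) = 1.103941
C1 = -h*(2*1.36*1.43 + 1.43^2) = -1.103941*5.9345 = -6.5513

-6.5513 N*m


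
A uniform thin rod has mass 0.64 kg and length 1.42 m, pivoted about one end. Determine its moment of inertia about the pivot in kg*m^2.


I = (1/3)*m*L^2 = (1/3)*0.64*1.42^2 = 0.4302

0.4302 kg*m^2


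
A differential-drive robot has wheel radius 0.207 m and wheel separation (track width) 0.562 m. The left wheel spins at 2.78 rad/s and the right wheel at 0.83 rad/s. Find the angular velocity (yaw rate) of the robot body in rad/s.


omega = r*(wR - wL)/L = 0.207*(0.83 - (2.78))/0.562 = -0.7182

-0.7182 rad/s


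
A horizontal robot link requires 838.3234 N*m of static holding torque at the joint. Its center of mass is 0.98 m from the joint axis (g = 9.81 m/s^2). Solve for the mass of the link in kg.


m = tau / (g*L) = 838.3234 / (9.81 * 0.98) = 87.2000

87.2000 kg


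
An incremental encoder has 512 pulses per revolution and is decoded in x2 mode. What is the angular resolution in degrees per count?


resolution = 360 / (PPR * 2) = 360 / 1024 = 0.3516

0.3516 degrees


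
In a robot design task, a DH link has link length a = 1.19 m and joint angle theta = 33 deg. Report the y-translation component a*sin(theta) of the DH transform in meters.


a*sin(theta) = 1.19*sin(33 deg) = 0.6481

0.6481 m


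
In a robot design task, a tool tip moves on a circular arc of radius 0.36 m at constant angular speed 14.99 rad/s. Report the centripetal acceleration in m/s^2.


a_c = omega^2 * r = 14.99^2 * 0.36 = 80.8920

80.8920 m/s^2


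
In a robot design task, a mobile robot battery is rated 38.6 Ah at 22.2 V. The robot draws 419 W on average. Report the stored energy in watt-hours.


E = capacity * V = 38.6*22.2 = 856.9200

856.9200 Wh


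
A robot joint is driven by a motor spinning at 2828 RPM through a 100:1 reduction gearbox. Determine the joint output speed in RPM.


omega_joint = omega_motor / N = 2828 / 100 = 28.2800

28.2800 RPM


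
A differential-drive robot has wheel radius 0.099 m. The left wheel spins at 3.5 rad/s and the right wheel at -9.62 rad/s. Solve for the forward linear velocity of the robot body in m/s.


v = r*(wR + wL)/2 = 0.099*(-9.62 + 3.5)/2 = -0.3029

-0.3029 m/s


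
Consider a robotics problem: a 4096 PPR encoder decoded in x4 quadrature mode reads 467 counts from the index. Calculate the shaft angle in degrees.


angle = counts * 360 / (PPR*4) = 467 * 360 / 16384 = 10.2612

10.2612 degrees


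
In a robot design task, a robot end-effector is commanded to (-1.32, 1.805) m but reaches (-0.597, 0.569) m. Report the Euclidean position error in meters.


dx = -0.597 - (-1.32) = 0.7230, dy = 0.569 - (1.805) = -1.2360
err = sqrt(0.522729 + 1.527696) = 1.4319

1.4319 m


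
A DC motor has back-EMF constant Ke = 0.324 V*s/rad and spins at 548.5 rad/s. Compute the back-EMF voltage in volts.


V_emf = Ke * omega = 0.324*548.5 = 177.7140

177.7140 V


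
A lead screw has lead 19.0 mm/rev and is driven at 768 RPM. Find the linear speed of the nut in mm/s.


v = lead * (RPM/60) = 19.0*768/60 = 243.2000

243.2000 mm/s


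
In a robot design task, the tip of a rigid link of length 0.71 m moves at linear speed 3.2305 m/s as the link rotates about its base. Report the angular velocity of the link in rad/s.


omega = v / L = 3.2305 / 0.71 = 4.5500

4.5500 rad/s


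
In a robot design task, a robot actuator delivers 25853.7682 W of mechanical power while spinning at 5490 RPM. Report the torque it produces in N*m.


omega = 5490 * 2*pi/60 = 574.911456 rad/s
tau = P / omega = 25853.7682 / 574.911456 = 44.9700

44.9700 N*m


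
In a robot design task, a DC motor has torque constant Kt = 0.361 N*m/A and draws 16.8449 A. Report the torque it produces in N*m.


tau = Kt * I = 0.361*16.8449 = 6.0810

6.0810 N*m


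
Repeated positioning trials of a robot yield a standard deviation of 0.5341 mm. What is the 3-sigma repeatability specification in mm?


repeatability = 3*sigma = 3*0.5341 = 1.6023

1.6023 mm


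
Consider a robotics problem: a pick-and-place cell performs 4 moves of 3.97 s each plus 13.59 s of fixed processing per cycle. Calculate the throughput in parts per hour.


T_cycle = 4*3.97 + 13.59 = 29.4700 s
rate = 3600/T = 122.1581

122.1581 parts/hour


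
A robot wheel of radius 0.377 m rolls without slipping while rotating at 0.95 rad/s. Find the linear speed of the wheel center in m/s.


v = omega * r = 0.95 * 0.377 = 0.3581

0.3581 m/s


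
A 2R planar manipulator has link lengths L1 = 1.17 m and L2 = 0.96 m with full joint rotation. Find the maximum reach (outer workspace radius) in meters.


r_max = L1 + L2 = 1.17 + 0.96 = 2.1300

2.1300 m


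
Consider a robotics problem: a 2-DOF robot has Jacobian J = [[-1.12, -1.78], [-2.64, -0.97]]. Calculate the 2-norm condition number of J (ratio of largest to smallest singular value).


JJ^T eigenvalues: trace(JJ^T) = 12.3333, det(JJ^T) = det(J)^2 = 13.05232384
s_max^2 = (12.3333 + sqrt(99.90099353))/2 = 11.16417423
s_min^2 = (12.3333 - sqrt(99.90099353))/2 = 1.16912577
kappa = s_max/s_min = sqrt(11.16417423/1.16912577) = 3.0902

3.0902


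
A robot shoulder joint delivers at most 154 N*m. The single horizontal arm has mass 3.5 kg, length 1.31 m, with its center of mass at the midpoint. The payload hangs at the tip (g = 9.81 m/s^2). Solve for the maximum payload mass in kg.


tau_arm = m_arm*g*(L/2) = 3.5*9.81*1.31/2 = 22.4894 N*m
tau_payload = tau_max - tau_arm = 154 - 22.4894 = 131.5106
m_payload = tau_payload / (g*L) = 131.5106 / (9.81*1.31) = 10.2334

10.2334 kg


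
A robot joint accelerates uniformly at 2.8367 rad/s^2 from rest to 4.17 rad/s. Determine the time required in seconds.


t = delta_omega / alpha = 4.17 / 2.8367 = 1.4700

1.4700 s


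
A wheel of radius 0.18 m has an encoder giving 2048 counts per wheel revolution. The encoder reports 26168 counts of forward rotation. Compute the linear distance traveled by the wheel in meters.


revs = 26168/2048 = 12.777344
d = revs * 2*pi*r = 12.777344 * 2*pi*0.18 = 14.4508

14.4508 m


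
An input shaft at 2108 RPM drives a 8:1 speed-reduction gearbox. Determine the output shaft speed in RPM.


omega_out = omega_in / N = 2108 / 8 = 263.5000

263.5000 RPM


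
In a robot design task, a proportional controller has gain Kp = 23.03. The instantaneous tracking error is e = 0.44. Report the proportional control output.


u_P = Kp * e = 23.03 * 0.44 = 10.1332

10.1332


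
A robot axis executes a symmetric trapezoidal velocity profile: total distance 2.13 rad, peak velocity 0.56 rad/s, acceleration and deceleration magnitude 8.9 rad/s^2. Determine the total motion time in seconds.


t_acc = v/a = 0.56/8.9 = 0.062921 s
d_acc = v^2/(2a) = 0.017618 rad (each ramp)
d_cruise = 2.13 - 2*0.017618 = 2.094764 rad
t_cruise = 2.094764/0.56 = 3.740650 s
t_total = 2*0.062921 + 3.740650 = 3.8665

3.8665 s


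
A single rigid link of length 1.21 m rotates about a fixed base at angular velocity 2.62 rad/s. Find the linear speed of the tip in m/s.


v = L*omega = 1.21 * 2.62 = 3.1702

3.1702 m/s


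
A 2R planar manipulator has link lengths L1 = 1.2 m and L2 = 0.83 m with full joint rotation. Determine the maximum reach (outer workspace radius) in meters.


r_max = L1 + L2 = 1.2 + 0.83 = 2.0300

2.0300 m


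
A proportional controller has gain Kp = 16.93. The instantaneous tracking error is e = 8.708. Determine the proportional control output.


u_P = Kp * e = 16.93 * 8.708 = 147.4264

147.4264


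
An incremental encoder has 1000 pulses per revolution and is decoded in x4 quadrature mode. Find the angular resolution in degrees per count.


resolution = 360 / (PPR * 4) = 360 / 4000 = 0.0900

0.0900 degrees


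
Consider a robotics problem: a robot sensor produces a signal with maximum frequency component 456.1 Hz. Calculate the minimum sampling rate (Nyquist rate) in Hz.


f_s,min = 2*f_max = 2*456.1 = 912.2000

912.2000 Hz


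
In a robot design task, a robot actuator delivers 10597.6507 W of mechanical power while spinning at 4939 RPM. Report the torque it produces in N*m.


omega = 4939 * 2*pi/60 = 517.210871 rad/s
tau = P / omega = 10597.6507 / 517.210871 = 20.4900

20.4900 N*m


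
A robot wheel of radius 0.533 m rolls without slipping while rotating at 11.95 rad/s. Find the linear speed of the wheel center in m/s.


v = omega * r = 11.95 * 0.533 = 6.3693

6.3693 m/s


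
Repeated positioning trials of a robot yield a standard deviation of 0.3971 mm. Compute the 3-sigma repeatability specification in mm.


repeatability = 3*sigma = 3*0.3971 = 1.1913

1.1913 mm


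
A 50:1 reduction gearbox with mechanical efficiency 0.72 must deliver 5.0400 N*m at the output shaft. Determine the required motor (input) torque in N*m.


tau_in = tau_out / (N * eta) = 5.0400 / (50 * 0.72) = 0.1400

0.1400 N*m


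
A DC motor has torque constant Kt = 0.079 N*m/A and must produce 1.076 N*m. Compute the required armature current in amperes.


I = tau / Kt = 1.076/0.079 = 13.6203

13.6203 A


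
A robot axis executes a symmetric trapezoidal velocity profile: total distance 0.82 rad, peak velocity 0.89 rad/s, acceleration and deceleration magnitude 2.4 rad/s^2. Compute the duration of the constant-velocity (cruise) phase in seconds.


t_acc = v/a = 0.370833 s, d_acc = v^2/(2a) = 0.165021 rad each
d_cruise = 0.82 - 2*0.165021 = 0.489958 rad
t_cruise = d_cruise/v = 0.489958/0.89 = 0.5505

0.5505 s


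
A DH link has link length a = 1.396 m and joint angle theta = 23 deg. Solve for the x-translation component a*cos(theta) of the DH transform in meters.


a*cos(theta) = 1.396*cos(23 deg) = 1.2850

1.2850 m


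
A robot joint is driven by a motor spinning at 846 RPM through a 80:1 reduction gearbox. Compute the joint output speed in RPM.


omega_joint = omega_motor / N = 846 / 80 = 10.5750

10.5750 RPM


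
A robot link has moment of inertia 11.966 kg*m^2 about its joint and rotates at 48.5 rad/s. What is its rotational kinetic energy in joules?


KE = (1/2)*I*omega^2 = 0.5*11.966*48.5^2 = 14073.5117

14073.5117 J


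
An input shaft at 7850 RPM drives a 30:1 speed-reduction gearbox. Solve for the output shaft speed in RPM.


omega_out = omega_in / N = 7850 / 30 = 261.6667

261.6667 RPM


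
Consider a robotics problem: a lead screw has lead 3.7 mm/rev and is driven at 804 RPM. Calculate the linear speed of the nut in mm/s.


v = lead * (RPM/60) = 3.7*804/60 = 49.5800

49.5800 mm/s


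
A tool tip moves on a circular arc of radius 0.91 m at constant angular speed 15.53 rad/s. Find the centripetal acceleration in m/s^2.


a_c = omega^2 * r = 15.53^2 * 0.91 = 219.4746

219.4746 m/s^2


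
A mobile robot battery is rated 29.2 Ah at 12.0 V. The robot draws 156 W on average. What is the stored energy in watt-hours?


E = capacity * V = 29.2*12.0 = 350.4000

350.4000 Wh


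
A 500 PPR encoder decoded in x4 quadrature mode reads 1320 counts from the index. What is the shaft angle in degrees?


angle = counts * 360 / (PPR*4) = 1320 * 360 / 2000 = 237.6000

237.6000 degrees


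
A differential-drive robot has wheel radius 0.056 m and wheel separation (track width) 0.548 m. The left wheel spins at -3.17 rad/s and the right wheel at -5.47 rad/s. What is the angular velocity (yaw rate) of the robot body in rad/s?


omega = r*(wR - wL)/L = 0.056*(-5.47 - (-3.17))/0.548 = -0.2350

-0.2350 rad/s


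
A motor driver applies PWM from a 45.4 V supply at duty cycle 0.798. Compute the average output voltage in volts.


V_avg = V_supply * D = 45.4*0.798 = 36.2292

36.2292 V


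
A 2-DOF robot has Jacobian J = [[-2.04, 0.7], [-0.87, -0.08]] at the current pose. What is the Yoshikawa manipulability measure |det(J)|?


det(J) = -2.04*-0.08 - (0.7)*(-0.87) = 0.7722
|det(J)| = 0.7722

0.7722


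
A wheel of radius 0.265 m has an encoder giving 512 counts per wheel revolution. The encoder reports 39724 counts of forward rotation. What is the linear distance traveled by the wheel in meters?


revs = 39724/512 = 77.585938
d = revs * 2*pi*r = 77.585938 * 2*pi*0.265 = 129.1840

129.1840 m


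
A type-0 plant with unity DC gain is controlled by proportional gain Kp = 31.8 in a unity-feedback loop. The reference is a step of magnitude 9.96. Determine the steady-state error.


e_ss = R/(1 + Kp) = 9.96/(1 + 31.8) = 9.96/32.8000 = 0.3037

0.3037


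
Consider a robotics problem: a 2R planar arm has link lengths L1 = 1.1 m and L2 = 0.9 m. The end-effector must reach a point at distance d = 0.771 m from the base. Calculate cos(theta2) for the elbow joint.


cos(th2) = (d^2 - L1^2 - L2^2)/(2*L1*L2) = (0.771^2 - 1.1^2 - 0.9^2)/(2*1.1*0.9) = -0.7200

-0.7200


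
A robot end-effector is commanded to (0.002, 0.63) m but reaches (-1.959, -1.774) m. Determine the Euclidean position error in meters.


dx = -1.959 - (0.002) = -1.9610, dy = -1.774 - (0.63) = -2.4040
err = sqrt(3.845521 + 5.779216) = 3.1024

3.1024 m


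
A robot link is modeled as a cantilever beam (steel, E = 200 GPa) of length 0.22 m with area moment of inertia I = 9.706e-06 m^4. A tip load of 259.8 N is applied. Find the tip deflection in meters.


delta = F*L^3/(3*E*I) = 259.8*0.22^3/(3*2.000e+11*9.706e-06)
      = 2.7663504/5823600 = 4.7502e-07

4.7502e-07 m


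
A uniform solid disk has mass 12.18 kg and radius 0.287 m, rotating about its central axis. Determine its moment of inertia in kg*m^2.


I = (1/2)*m*R^2 = 0.5*12.18*0.287^2 = 0.5016

0.5016 kg*m^2


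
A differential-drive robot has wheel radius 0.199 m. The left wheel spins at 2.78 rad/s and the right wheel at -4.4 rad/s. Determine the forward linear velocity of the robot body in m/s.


v = r*(wR + wL)/2 = 0.199*(-4.4 + 2.78)/2 = -0.1612

-0.1612 m/s


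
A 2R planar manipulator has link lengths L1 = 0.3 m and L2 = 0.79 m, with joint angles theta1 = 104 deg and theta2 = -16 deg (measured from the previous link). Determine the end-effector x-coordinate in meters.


x = L1*cos(th1) + L2*cos(th1+th2) = 0.3*cos(104 deg) + 0.79*cos(88 deg) = -0.0450

-0.0450 m


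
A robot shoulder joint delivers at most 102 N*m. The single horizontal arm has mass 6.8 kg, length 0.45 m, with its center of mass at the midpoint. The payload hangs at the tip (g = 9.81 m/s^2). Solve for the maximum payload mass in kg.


tau_arm = m_arm*g*(L/2) = 6.8*9.81*0.45/2 = 15.0093 N*m
tau_payload = tau_max - tau_arm = 102 - 15.0093 = 86.9907
m_payload = tau_payload / (g*L) = 86.9907 / (9.81*0.45) = 19.7057

19.7057 kg


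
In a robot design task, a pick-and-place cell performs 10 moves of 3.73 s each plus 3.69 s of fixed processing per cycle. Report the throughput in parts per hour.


T_cycle = 10*3.73 + 3.69 = 40.9900 s
rate = 3600/T = 87.8263

87.8263 parts/hour


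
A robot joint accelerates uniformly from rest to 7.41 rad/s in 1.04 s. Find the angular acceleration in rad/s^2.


alpha = delta_omega / t = 7.41 / 1.04 = 7.1250

7.1250 rad/s^2


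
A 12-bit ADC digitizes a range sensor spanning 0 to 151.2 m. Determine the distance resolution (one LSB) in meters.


res = range / 2^n = 151.2/2^12 = 151.2/4096 = 0.0369

0.0369 m


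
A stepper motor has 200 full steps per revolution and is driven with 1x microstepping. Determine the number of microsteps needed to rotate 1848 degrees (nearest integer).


step_size = 360/(200*1) = 360/200 = 1.800000 deg
n = 1848/(360/200) = 1848*200/360 = 1026.6667 -> 1027

1027 steps


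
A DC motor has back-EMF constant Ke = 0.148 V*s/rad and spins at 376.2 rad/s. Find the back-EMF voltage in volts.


V_emf = Ke * omega = 0.148*376.2 = 55.6776

55.6776 V


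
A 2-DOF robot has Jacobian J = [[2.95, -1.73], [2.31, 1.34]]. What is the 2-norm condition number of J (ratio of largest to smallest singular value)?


JJ^T eigenvalues: trace(JJ^T) = 18.8271, det(JJ^T) = det(J)^2 = 63.19137049
s_max^2 = (18.8271 + sqrt(101.69421245))/2 = 14.45572742
s_min^2 = (18.8271 - sqrt(101.69421245))/2 = 4.37137258
kappa = s_max/s_min = sqrt(14.45572742/4.37137258) = 1.8185

1.8185


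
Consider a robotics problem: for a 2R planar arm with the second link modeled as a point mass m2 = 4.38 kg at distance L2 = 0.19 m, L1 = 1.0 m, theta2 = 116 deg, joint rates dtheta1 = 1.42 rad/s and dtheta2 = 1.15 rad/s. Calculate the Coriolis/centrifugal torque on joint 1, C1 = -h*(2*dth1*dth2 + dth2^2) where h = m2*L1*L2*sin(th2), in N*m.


h = m2*L1*L2*sin(th2) = 4.38*1.0*0.19*sin(116 deg) = 0.747976
C1 = -h*(2*1.42*1.15 + 1.15^2) = -0.747976*4.5885 = -3.4321

-3.4321 N*m


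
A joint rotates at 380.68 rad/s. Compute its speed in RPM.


RPM = 380.68 * 60/(2*pi) = 3635.2262

3635.2262 RPM


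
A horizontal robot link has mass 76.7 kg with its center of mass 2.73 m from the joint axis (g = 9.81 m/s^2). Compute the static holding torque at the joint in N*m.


tau = m*g*L = 76.7 * 9.81 * 2.73 = 2054.1257

2054.1257 N*m


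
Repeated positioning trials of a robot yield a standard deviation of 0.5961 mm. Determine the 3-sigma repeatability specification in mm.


repeatability = 3*sigma = 3*0.5961 = 1.7883

1.7883 mm


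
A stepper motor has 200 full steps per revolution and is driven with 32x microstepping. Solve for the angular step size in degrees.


step = 360/(200*32) = 360/6400 = 0.0563

0.0563 degrees


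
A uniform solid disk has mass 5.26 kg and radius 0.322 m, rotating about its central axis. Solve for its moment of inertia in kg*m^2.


I = (1/2)*m*R^2 = 0.5*5.26*0.322^2 = 0.2727

0.2727 kg*m^2


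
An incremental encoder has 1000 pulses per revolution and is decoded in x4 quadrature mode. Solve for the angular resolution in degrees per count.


resolution = 360 / (PPR * 4) = 360 / 4000 = 0.0900

0.0900 degrees


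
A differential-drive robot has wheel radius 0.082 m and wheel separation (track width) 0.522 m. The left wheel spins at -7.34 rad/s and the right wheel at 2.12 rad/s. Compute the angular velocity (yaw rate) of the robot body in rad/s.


omega = r*(wR - wL)/L = 0.082*(2.12 - (-7.34))/0.522 = 1.4861

1.4861 rad/s


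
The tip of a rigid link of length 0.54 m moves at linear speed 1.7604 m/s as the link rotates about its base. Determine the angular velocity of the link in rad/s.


omega = v / L = 1.7604 / 0.54 = 3.2600

3.2600 rad/s


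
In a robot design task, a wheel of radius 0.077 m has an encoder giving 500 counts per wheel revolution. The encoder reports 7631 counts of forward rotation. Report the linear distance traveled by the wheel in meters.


revs = 7631/500 = 15.262000
d = revs * 2*pi*r = 15.262000 * 2*pi*0.077 = 7.3838

7.3838 m


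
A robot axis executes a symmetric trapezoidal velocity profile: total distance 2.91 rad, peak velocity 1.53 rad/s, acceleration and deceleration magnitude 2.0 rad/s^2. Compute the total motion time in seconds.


t_acc = v/a = 1.53/2.0 = 0.765000 s
d_acc = v^2/(2a) = 0.585225 rad (each ramp)
d_cruise = 2.91 - 2*0.585225 = 1.739550 rad
t_cruise = 1.739550/1.53 = 1.136961 s
t_total = 2*0.765000 + 1.136961 = 2.6670

2.6670 s


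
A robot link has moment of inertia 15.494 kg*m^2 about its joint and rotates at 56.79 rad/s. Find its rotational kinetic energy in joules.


KE = (1/2)*I*omega^2 = 0.5*15.494*56.79^2 = 24984.8815

24984.8815 J


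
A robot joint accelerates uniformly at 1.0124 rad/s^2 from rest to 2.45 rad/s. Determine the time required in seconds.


t = delta_omega / alpha = 2.45 / 1.0124 = 2.4200

2.4200 s


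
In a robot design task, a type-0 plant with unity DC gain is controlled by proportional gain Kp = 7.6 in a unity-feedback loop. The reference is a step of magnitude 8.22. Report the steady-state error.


e_ss = R/(1 + Kp) = 8.22/(1 + 7.6) = 8.22/8.6000 = 0.9558

0.9558


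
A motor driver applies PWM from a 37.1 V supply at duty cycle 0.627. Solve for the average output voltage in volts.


V_avg = V_supply * D = 37.1*0.627 = 23.2617

23.2617 V


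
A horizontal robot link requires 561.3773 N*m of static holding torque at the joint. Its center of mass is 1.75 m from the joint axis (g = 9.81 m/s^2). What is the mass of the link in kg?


m = tau / (g*L) = 561.3773 / (9.81 * 1.75) = 32.7000

32.7000 kg


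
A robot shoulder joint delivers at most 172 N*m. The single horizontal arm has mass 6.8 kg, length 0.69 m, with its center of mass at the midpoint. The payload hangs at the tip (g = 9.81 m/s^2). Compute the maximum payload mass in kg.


tau_arm = m_arm*g*(L/2) = 6.8*9.81*0.69/2 = 23.0143 N*m
tau_payload = tau_max - tau_arm = 172 - 23.0143 = 148.9857
m_payload = tau_payload / (g*L) = 148.9857 / (9.81*0.69) = 22.0103

22.0103 kg


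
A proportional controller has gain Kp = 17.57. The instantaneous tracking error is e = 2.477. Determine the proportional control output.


u_P = Kp * e = 17.57 * 2.477 = 43.5209

43.5209


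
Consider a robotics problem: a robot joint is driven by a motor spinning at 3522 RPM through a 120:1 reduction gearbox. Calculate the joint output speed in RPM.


omega_joint = omega_motor / N = 3522 / 120 = 29.3500

29.3500 RPM


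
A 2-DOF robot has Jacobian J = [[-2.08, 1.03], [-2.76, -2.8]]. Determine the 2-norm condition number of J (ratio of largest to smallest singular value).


JJ^T eigenvalues: trace(JJ^T) = 20.8449, det(JJ^T) = det(J)^2 = 75.11342224
s_max^2 = (20.8449 + sqrt(134.05616705))/2 = 16.21158135
s_min^2 = (20.8449 - sqrt(134.05616705))/2 = 4.63331865
kappa = s_max/s_min = sqrt(16.21158135/4.63331865) = 1.8705

1.8705


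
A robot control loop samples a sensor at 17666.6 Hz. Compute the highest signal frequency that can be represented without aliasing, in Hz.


f_max = f_s/2 = 17666.6/2 = 8833.3000

8833.3000 Hz


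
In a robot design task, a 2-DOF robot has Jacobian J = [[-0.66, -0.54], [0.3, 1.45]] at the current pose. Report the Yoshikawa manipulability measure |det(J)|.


det(J) = -0.66*1.45 - (-0.54)*(0.3) = -0.7950
|det(J)| = 0.7950

0.7950


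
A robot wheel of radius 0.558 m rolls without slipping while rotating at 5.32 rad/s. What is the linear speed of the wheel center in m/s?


v = omega * r = 5.32 * 0.558 = 2.9686

2.9686 m/s


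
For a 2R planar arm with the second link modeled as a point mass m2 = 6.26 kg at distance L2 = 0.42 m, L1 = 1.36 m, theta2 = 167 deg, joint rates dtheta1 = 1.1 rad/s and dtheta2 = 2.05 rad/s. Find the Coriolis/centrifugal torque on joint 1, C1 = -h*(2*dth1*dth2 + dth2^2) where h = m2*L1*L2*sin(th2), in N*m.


h = m2*L1*L2*sin(th2) = 6.26*1.36*0.42*sin(167 deg) = 0.804360
C1 = -h*(2*1.1*2.05 + 2.05^2) = -0.804360*8.7125 = -7.0080

-7.0080 N*m


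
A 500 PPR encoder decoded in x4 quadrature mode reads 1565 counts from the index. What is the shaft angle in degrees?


angle = counts * 360 / (PPR*4) = 1565 * 360 / 2000 = 281.7000

281.7000 degrees


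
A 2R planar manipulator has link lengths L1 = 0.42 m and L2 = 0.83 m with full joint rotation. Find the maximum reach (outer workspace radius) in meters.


r_max = L1 + L2 = 0.42 + 0.83 = 1.2500

1.2500 m


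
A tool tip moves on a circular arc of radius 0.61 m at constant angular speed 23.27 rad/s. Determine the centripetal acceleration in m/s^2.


a_c = omega^2 * r = 23.27^2 * 0.61 = 330.3107

330.3107 m/s^2


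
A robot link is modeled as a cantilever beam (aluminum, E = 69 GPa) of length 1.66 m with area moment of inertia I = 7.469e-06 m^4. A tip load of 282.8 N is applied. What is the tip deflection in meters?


delta = F*L^3/(3*E*I) = 282.8*1.66^3/(3*6.900e+10*7.469e-06)
      = 1293.6109088/1546083 = 8.3670e-04

8.3670e-04 m


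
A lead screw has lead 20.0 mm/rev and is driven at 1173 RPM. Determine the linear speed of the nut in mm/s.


v = lead * (RPM/60) = 20.0*1173/60 = 391.0000

391.0000 mm/s


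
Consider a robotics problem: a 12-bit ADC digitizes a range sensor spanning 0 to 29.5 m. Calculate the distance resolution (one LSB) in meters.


res = range / 2^n = 29.5/2^12 = 29.5/4096 = 0.0072

0.0072 m


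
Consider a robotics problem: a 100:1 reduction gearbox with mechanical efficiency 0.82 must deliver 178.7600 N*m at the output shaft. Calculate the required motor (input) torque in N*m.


tau_in = tau_out / (N * eta) = 178.7600 / (100 * 0.82) = 2.1800

2.1800 N*m


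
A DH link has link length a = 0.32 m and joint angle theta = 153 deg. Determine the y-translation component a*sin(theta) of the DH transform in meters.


a*sin(theta) = 0.32*sin(153 deg) = 0.1453

0.1453 m


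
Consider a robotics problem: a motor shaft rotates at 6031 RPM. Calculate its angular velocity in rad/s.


omega = 6031 * 2*pi/60 = 631.5648

631.5648 rad/s


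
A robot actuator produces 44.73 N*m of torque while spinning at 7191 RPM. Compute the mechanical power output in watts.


omega = 7191 * 2*pi/60 = 753.039759 rad/s
P = tau * omega = 44.73 * 753.039759 = 33683.4684

33683.4684 W


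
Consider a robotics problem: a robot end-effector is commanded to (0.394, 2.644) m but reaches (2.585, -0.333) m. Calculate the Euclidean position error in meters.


dx = 2.585 - (0.394) = 2.1910, dy = -0.333 - (2.644) = -2.9770
err = sqrt(4.800481 + 8.862529) = 3.6964

3.6964 m


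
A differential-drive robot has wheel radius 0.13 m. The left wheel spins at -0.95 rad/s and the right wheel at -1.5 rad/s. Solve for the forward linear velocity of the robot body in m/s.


v = r*(wR + wL)/2 = 0.13*(-1.5 + -0.95)/2 = -0.1593

-0.1593 m/s


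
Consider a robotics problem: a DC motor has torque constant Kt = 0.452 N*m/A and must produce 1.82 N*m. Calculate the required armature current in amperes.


I = tau / Kt = 1.82/0.452 = 4.0265

4.0265 A


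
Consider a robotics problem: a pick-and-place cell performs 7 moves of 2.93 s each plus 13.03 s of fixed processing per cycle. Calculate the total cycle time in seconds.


T = 7*2.93 + 13.03 = 33.5400

33.5400 s


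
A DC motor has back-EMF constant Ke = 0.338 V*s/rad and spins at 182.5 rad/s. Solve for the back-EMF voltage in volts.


V_emf = Ke * omega = 0.338*182.5 = 61.6850

61.6850 V


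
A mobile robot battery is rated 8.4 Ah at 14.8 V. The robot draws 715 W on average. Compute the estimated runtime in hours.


E = 8.4*14.8 = 124.3200 Wh
t = E/P = 124.3200/715 = 0.1739

0.1739 hours


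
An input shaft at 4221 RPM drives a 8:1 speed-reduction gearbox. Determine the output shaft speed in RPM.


omega_out = omega_in / N = 4221 / 8 = 527.6250

527.6250 RPM


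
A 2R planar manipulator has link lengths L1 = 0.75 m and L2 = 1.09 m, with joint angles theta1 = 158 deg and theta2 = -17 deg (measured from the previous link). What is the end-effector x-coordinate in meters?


x = L1*cos(th1) + L2*cos(th1+th2) = 0.75*cos(158 deg) + 1.09*cos(141 deg) = -1.5425

-1.5425 m


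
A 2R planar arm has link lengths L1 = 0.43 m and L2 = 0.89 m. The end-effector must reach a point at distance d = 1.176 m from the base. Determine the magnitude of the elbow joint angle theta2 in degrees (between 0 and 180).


cos(th2) = (d^2 - L1^2 - L2^2)/(2*L1*L2) = (1.176^2 - 0.43^2 - 0.89^2)/(2*0.43*0.89) = 0.53041024
th2 = acos(0.53041024) = 57.9668 deg

57.9668 degrees


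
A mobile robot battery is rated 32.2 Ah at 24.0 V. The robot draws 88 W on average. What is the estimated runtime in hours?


E = 32.2*24.0 = 772.8000 Wh
t = E/P = 772.8000/88 = 8.7818

8.7818 hours


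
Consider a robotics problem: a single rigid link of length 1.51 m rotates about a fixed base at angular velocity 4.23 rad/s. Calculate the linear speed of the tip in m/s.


v = L*omega = 1.51 * 4.23 = 6.3873

6.3873 m/s


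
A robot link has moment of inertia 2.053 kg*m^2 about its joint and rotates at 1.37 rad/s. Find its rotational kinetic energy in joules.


KE = (1/2)*I*omega^2 = 0.5*2.053*1.37^2 = 1.9266

1.9266 J


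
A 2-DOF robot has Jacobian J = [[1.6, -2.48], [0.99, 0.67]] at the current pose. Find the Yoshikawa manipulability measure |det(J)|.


det(J) = 1.6*0.67 - (-2.48)*(0.99) = 3.5272
|det(J)| = 3.5272

3.5272


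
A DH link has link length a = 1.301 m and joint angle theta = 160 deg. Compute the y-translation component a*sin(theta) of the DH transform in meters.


a*sin(theta) = 1.301*sin(160 deg) = 0.4450

0.4450 m


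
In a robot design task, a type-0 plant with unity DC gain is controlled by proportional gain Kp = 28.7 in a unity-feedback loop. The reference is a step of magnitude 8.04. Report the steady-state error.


e_ss = R/(1 + Kp) = 8.04/(1 + 28.7) = 8.04/29.7000 = 0.2707

0.2707


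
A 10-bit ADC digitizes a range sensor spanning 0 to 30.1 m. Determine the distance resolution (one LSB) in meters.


res = range / 2^n = 30.1/2^10 = 30.1/1024 = 0.0294

0.0294 m


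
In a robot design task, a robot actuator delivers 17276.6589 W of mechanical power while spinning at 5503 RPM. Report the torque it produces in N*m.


omega = 5503 * 2*pi/60 = 576.272812 rad/s
tau = P / omega = 17276.6589 / 576.272812 = 29.9800

29.9800 N*m


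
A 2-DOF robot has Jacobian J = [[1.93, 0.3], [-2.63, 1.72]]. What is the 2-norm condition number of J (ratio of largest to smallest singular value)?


JJ^T eigenvalues: trace(JJ^T) = 13.6902, det(JJ^T) = det(J)^2 = 16.88059396
s_max^2 = (13.6902 + sqrt(119.89920020))/2 = 12.32002466
s_min^2 = (13.6902 - sqrt(119.89920020))/2 = 1.37017534
kappa = s_max/s_min = sqrt(12.32002466/1.37017534) = 2.9986

2.9986


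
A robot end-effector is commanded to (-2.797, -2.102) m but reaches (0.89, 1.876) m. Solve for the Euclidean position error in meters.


dx = 0.89 - (-2.797) = 3.6870, dy = 1.876 - (-2.102) = 3.9780
err = sqrt(13.593969 + 15.824484) = 5.4239

5.4239 m


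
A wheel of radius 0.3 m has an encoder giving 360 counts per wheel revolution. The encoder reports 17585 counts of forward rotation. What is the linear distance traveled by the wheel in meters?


revs = 17585/360 = 48.847222
d = revs * 2*pi*r = 48.847222 * 2*pi*0.3 = 92.0748

92.0748 m


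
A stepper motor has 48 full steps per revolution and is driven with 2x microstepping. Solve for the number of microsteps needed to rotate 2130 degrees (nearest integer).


step_size = 360/(48*2) = 360/96 = 3.750000 deg
n = 2130/(360/96) = 2130*96/360 = 568

568 steps


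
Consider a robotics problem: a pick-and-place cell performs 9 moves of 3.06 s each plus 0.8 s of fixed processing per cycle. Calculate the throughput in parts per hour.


T_cycle = 9*3.06 + 0.8 = 28.3400 s
rate = 3600/T = 127.0289

127.0289 parts/hour


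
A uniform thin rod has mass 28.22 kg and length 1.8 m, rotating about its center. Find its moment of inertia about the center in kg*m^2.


I = (1/12)*m*L^2 = (1/12)*28.22*1.8^2 = 7.6194

7.6194 kg*m^2


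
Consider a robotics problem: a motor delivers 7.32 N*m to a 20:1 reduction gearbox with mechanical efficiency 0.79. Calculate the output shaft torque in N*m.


tau_out = tau_in * N * eta = 7.32 * 20 * 0.79 = 115.6560

115.6560 N*m


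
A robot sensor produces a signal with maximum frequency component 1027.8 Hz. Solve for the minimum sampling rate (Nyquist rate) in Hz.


f_s,min = 2*f_max = 2*1027.8 = 2055.6000

2055.6000 Hz


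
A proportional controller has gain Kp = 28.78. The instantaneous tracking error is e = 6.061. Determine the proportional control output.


u_P = Kp * e = 28.78 * 6.061 = 174.4356

174.4356


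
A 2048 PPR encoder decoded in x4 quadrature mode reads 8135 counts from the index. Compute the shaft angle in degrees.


angle = counts * 360 / (PPR*4) = 8135 * 360 / 8192 = 357.4951

357.4951 degrees


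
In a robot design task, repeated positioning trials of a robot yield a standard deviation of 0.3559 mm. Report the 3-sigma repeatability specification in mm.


repeatability = 3*sigma = 3*0.3559 = 1.0677

1.0677 mm


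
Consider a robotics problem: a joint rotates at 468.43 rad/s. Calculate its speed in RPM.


RPM = 468.43 * 60/(2*pi) = 4473.1770

4473.1770 RPM


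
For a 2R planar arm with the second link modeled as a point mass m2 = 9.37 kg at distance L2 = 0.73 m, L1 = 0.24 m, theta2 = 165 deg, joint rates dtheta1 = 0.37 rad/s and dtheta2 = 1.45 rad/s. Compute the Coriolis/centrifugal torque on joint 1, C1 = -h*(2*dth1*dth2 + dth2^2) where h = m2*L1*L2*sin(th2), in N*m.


h = m2*L1*L2*sin(th2) = 9.37*0.24*0.73*sin(165 deg) = 0.424884
C1 = -h*(2*0.37*1.45 + 1.45^2) = -0.424884*3.1755 = -1.3492

-1.3492 N*m


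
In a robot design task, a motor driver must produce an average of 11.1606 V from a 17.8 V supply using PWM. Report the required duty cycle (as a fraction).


D = V_avg/V_supply = 11.1606/17.8 = 0.6270

0.6270


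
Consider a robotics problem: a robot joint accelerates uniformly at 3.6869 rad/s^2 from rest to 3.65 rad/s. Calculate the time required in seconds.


t = delta_omega / alpha = 3.65 / 3.6869 = 0.9900

0.9900 s


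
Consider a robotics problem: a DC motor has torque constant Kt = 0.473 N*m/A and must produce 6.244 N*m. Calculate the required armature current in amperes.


I = tau / Kt = 6.244/0.473 = 13.2008

13.2008 A


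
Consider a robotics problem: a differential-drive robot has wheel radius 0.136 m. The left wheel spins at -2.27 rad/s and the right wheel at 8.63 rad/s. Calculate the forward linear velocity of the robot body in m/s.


v = r*(wR + wL)/2 = 0.136*(8.63 + -2.27)/2 = 0.4325

0.4325 m/s


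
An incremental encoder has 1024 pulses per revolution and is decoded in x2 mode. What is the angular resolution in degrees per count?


resolution = 360 / (PPR * 2) = 360 / 2048 = 0.1758

0.1758 degrees


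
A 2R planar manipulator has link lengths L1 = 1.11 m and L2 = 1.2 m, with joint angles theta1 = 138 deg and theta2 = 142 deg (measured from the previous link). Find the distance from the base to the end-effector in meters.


x = L1*cos(th1) + L2*cos(th1+th2) = -0.616513
y = L1*sin(th1) + L2*sin(th1+th2) = -0.439034
d = sqrt(x^2 + y^2) = sqrt(0.380088 + 0.192751) = 0.7569

0.7569 m


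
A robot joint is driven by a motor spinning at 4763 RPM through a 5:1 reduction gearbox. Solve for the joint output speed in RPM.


omega_joint = omega_motor / N = 4763 / 5 = 952.6000

952.6000 RPM


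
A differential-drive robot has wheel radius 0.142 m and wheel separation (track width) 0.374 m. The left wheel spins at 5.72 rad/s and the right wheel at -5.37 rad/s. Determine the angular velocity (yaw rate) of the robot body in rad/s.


omega = r*(wR - wL)/L = 0.142*(-5.37 - (5.72))/0.374 = -4.2106

-4.2106 rad/s


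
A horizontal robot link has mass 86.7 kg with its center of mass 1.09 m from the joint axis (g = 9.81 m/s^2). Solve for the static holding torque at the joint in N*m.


tau = m*g*L = 86.7 * 9.81 * 1.09 = 927.0744

927.0744 N*m


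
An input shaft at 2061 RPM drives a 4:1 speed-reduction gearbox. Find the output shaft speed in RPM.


omega_out = omega_in / N = 2061 / 4 = 515.2500

515.2500 RPM


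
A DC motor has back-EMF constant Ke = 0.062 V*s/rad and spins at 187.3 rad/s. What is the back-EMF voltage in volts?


V_emf = Ke * omega = 0.062*187.3 = 11.6126

11.6126 V


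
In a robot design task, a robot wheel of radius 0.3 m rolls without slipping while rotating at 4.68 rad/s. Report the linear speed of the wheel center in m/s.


v = omega * r = 4.68 * 0.3 = 1.4040

1.4040 m/s


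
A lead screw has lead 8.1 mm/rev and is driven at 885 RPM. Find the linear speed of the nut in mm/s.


v = lead * (RPM/60) = 8.1*885/60 = 119.4750

119.4750 mm/s


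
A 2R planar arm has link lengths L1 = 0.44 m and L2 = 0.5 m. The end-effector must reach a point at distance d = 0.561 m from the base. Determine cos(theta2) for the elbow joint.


cos(th2) = (d^2 - L1^2 - L2^2)/(2*L1*L2) = (0.561^2 - 0.44^2 - 0.5^2)/(2*0.44*0.5) = -0.2929

-0.2929


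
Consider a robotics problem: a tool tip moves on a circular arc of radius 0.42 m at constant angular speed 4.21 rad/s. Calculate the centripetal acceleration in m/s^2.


a_c = omega^2 * r = 4.21^2 * 0.42 = 7.4441

7.4441 m/s^2


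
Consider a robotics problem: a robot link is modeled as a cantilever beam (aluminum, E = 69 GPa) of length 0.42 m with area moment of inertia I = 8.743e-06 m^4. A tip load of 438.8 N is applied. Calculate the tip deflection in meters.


delta = F*L^3/(3*E*I) = 438.8*0.42^3/(3*6.900e+10*8.743e-06)
      = 32.5098144/1809801 = 1.7963e-05

1.7963e-05 m


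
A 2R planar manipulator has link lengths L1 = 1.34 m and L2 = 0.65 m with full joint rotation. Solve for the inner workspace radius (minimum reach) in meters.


r_min = |L1 - L2| = |1.34 - 0.65| = 0.6900

0.6900 m


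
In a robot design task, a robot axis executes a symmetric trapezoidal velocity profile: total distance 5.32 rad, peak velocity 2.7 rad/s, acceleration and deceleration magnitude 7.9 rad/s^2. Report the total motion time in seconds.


t_acc = v/a = 2.7/7.9 = 0.341772 s
d_acc = v^2/(2a) = 0.461392 rad (each ramp)
d_cruise = 5.32 - 2*0.461392 = 4.397216 rad
t_cruise = 4.397216/2.7 = 1.628599 s
t_total = 2*0.341772 + 1.628599 = 2.3121

2.3121 s


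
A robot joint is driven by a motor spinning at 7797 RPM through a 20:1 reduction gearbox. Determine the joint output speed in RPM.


omega_joint = omega_motor / N = 7797 / 20 = 389.8500

389.8500 RPM
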